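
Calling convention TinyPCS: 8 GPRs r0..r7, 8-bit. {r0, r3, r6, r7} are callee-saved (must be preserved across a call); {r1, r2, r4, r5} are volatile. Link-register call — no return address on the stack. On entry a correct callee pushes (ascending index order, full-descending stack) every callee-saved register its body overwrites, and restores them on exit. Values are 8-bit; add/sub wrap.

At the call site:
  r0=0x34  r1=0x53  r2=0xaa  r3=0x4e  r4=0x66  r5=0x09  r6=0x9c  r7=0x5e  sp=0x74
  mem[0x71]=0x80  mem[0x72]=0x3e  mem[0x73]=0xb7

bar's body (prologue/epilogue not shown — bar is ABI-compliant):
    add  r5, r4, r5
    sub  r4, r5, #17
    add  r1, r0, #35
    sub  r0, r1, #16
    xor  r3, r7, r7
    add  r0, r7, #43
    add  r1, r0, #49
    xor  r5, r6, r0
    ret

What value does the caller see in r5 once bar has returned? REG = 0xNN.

REG = 0x15

prologue: push r0 → mem[0x73]=0x34, sp=0x73
prologue: push r3 → mem[0x72]=0x4e, sp=0x72
body[0] add  r5, r4, r5 → r5=0x6f
body[1] sub  r4, r5, #17 → r4=0x5e
body[2] add  r1, r0, #35 → r1=0x57
body[3] sub  r0, r1, #16 → r0=0x47
body[4] xor  r3, r7, r7 → r3=0x00
body[5] add  r0, r7, #43 → r0=0x89
body[6] add  r1, r0, #49 → r1=0xba
body[7] xor  r5, r6, r0 → r5=0x15
epilogue: pop r3=0x4e, sp=0x73
epilogue: pop r0=0x34, sp=0x74
r5 is caller-saved → body value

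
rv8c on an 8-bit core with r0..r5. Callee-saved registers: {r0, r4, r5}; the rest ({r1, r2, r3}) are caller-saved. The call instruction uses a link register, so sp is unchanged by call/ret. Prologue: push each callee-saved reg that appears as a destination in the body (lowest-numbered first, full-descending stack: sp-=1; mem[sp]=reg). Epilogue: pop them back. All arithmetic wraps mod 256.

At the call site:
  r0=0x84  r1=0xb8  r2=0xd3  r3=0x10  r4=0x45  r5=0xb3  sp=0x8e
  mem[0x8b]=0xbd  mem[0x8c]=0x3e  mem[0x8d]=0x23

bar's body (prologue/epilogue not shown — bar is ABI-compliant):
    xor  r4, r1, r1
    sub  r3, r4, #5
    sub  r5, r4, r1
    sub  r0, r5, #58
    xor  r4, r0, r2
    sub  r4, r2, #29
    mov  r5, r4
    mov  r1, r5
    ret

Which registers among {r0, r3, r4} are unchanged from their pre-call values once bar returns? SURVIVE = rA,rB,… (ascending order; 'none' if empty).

prologue: push r0 -> mem[0x8d]=0x84, sp=0x8d
prologue: push r4 -> mem[0x8c]=0x45, sp=0x8c
prologue: push r5 -> mem[0x8b]=0xb3, sp=0x8b
body[0] xor  r4, r1, r1 -> r4=0x00
body[1] sub  r3, r4, #5 -> r3=0xfb
body[2] sub  r5, r4, r1 -> r5=0x48
body[3] sub  r0, r5, #58 -> r0=0x0e
body[4] xor  r4, r0, r2 -> r4=0xdd
body[5] sub  r4, r2, #29 -> r4=0xb6
body[6] mov  r5, r4 -> r5=0xb6
body[7] mov  r1, r5 -> r1=0xb6
epilogue: pop r5=0xb3, sp=0x8c
epilogue: pop r4=0x45, sp=0x8d
epilogue: pop r0=0x84, sp=0x8e
r0: callee-saved, written=True
r3: caller-saved, written=True
r4: callee-saved, written=True

SURVIVE = r0,r4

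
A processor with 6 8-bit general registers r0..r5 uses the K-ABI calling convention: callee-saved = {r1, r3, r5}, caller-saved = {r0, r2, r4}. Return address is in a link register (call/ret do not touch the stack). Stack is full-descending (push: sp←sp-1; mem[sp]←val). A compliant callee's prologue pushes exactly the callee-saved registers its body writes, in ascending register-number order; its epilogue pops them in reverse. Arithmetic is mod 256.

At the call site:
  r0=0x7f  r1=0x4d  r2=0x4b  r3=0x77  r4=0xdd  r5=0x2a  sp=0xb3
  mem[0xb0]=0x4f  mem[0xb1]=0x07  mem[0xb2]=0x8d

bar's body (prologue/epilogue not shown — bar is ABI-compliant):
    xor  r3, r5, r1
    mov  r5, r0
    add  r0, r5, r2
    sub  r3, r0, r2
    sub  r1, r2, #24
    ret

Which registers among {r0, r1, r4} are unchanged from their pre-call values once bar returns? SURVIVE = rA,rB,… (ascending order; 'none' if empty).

SURVIVE = r1,r4

prologue: push r1 → mem[0xb2]=0x4d, sp=0xb2
prologue: push r3 → mem[0xb1]=0x77, sp=0xb1
prologue: push r5 → mem[0xb0]=0x2a, sp=0xb0
body[0] xor  r3, r5, r1 → r3=0x67
body[1] mov  r5, r0 → r5=0x7f
body[2] add  r0, r5, r2 → r0=0xca
body[3] sub  r3, r0, r2 → r3=0x7f
body[4] sub  r1, r2, #24 → r1=0x33
epilogue: pop r5=0x2a, sp=0xb1
epilogue: pop r3=0x77, sp=0xb2
epilogue: pop r1=0x4d, sp=0xb3
r0: caller-saved, written=True
r1: callee-saved, written=True
r4: caller-saved, written=False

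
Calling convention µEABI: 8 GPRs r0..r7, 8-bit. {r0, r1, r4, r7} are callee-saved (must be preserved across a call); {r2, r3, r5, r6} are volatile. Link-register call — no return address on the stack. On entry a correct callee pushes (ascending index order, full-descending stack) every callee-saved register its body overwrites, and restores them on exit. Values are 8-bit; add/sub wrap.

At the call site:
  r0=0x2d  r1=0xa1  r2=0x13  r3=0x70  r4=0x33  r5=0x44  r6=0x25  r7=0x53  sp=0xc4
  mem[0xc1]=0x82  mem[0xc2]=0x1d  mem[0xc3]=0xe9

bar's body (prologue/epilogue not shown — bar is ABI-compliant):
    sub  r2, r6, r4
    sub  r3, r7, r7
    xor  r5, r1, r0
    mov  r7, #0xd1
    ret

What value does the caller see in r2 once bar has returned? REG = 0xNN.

REG = 0xf2

prologue: push r7 → mem[0xc3]=0x53, sp=0xc3
body[0] sub  r2, r6, r4 → r2=0xf2
body[1] sub  r3, r7, r7 → r3=0x00
body[2] xor  r5, r1, r0 → r5=0x8c
body[3] mov  r7, #0xd1 → r7=0xd1
epilogue: pop r7=0x53, sp=0xc4
r2 is caller-saved → body value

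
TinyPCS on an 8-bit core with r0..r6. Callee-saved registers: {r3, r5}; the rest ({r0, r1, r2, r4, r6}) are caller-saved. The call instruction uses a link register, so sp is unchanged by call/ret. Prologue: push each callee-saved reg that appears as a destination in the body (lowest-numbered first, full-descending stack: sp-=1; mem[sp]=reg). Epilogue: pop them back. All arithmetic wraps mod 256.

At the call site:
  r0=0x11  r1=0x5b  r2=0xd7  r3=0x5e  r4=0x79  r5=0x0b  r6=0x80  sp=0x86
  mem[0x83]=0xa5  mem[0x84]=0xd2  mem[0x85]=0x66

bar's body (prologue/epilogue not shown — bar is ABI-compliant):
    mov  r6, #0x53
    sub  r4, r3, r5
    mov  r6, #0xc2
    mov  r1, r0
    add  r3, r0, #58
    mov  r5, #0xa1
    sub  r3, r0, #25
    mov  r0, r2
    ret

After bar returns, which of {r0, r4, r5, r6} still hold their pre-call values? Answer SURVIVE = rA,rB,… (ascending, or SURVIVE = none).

prologue: push r3 → mem[0x85]=0x5e, sp=0x85
prologue: push r5 → mem[0x84]=0x0b, sp=0x84
body[0] mov  r6, #0x53 → r6=0x53
body[1] sub  r4, r3, r5 → r4=0x53
body[2] mov  r6, #0xc2 → r6=0xc2
body[3] mov  r1, r0 → r1=0x11
body[4] add  r3, r0, #58 → r3=0x4b
body[5] mov  r5, #0xa1 → r5=0xa1
body[6] sub  r3, r0, #25 → r3=0xf8
body[7] mov  r0, r2 → r0=0xd7
epilogue: pop r5=0x0b, sp=0x85
epilogue: pop r3=0x5e, sp=0x86
r0: caller-saved, written=True
r4: caller-saved, written=True
r5: callee-saved, written=True
r6: caller-saved, written=True

SURVIVE = r5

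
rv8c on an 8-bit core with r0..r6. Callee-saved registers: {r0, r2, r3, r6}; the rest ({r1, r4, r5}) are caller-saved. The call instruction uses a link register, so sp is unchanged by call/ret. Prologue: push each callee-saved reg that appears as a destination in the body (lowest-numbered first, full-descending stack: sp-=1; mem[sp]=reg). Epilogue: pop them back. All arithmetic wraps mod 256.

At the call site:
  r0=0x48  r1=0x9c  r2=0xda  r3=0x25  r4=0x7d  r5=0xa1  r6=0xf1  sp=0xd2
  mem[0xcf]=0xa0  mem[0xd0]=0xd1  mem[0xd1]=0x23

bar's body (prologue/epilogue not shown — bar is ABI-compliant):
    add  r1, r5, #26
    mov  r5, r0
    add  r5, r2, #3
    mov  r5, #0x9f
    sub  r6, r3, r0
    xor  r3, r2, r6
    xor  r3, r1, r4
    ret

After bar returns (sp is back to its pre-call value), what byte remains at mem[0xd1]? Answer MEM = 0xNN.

prologue: push r3 → mem[0xd1]=0x25, sp=0xd1
prologue: push r6 → mem[0xd0]=0xf1, sp=0xd0
body[0] add  r1, r5, #26 → r1=0xbb
body[1] mov  r5, r0 → r5=0x48
body[2] add  r5, r2, #3 → r5=0xdd
body[3] mov  r5, #0x9f → r5=0x9f
body[4] sub  r6, r3, r0 → r6=0xdd
body[5] xor  r3, r2, r6 → r3=0x07
body[6] xor  r3, r1, r4 → r3=0xc6
epilogue: pop r6=0xf1, sp=0xd1
epilogue: pop r3=0x25, sp=0xd2
prologue pushed ['r3', 'r6'] at ['0xd1', '0xd0']

MEM = 0x25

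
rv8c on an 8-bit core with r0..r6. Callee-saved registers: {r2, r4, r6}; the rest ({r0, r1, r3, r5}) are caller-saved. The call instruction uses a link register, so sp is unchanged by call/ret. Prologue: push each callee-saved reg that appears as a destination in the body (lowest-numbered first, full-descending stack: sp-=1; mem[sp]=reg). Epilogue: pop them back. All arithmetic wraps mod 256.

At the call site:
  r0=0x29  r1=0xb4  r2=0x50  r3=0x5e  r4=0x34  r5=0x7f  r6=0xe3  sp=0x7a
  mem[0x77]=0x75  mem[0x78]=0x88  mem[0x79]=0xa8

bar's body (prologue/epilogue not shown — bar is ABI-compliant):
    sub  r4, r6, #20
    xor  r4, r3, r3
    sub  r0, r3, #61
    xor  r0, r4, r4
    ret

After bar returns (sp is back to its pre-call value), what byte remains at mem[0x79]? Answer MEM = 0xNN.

MEM = 0x34

prologue: push r4 → mem[0x79]=0x34, sp=0x79
body[0] sub  r4, r6, #20 → r4=0xcf
body[1] xor  r4, r3, r3 → r4=0x00
body[2] sub  r0, r3, #61 → r0=0x21
body[3] xor  r0, r4, r4 → r0=0x00
epilogue: pop r4=0x34, sp=0x7a
prologue pushed ['r4'] at ['0x79']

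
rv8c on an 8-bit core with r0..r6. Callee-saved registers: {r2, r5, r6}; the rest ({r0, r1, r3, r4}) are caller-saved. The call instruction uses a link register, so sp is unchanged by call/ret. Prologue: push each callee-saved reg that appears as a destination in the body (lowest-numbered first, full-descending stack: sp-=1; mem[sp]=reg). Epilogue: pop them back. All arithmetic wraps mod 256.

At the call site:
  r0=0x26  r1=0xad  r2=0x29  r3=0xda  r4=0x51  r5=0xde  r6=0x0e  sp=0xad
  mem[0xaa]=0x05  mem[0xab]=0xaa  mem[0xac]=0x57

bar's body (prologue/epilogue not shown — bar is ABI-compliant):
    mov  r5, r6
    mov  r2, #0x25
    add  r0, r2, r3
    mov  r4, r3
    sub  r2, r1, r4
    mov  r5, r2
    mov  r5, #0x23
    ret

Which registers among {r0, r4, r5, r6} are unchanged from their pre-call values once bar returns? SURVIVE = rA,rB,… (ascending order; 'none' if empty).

SURVIVE = r5,r6

prologue: push r2 → mem[0xac]=0x29, sp=0xac
prologue: push r5 → mem[0xab]=0xde, sp=0xab
body[0] mov  r5, r6 → r5=0x0e
body[1] mov  r2, #0x25 → r2=0x25
body[2] add  r0, r2, r3 → r0=0xff
body[3] mov  r4, r3 → r4=0xda
body[4] sub  r2, r1, r4 → r2=0xd3
body[5] mov  r5, r2 → r5=0xd3
body[6] mov  r5, #0x23 → r5=0x23
epilogue: pop r5=0xde, sp=0xac
epilogue: pop r2=0x29, sp=0xad
r0: caller-saved, written=True
r4: caller-saved, written=True
r5: callee-saved, written=True
r6: callee-saved, written=False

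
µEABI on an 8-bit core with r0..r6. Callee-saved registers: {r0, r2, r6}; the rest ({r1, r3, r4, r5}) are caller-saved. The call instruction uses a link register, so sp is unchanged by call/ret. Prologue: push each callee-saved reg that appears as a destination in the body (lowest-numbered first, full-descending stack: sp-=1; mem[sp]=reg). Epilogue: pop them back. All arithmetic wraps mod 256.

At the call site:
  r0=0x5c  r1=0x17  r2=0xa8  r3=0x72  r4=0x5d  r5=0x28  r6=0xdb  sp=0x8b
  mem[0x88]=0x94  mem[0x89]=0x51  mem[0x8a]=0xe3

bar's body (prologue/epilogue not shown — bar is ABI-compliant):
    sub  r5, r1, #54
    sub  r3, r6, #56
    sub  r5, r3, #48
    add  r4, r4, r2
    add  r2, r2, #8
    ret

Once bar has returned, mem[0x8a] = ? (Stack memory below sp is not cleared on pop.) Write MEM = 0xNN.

MEM = 0xa8

prologue: push r2 → mem[0x8a]=0xa8, sp=0x8a
body[0] sub  r5, r1, #54 → r5=0xe1
body[1] sub  r3, r6, #56 → r3=0xa3
body[2] sub  r5, r3, #48 → r5=0x73
body[3] add  r4, r4, r2 → r4=0x05
body[4] add  r2, r2, #8 → r2=0xb0
epilogue: pop r2=0xa8, sp=0x8b
prologue pushed ['r2'] at ['0x8a']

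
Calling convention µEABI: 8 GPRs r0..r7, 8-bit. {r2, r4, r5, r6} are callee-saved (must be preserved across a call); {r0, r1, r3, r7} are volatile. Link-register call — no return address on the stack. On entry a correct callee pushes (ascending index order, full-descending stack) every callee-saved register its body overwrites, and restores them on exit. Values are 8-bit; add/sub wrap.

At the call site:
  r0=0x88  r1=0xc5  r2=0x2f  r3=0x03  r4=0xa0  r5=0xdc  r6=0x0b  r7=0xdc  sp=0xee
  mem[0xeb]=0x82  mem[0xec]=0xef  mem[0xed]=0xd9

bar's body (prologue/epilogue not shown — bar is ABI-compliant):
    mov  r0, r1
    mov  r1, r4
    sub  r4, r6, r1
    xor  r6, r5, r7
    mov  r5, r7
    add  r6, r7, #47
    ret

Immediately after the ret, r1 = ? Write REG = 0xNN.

prologue: push r4 -> mem[0xed]=0xa0, sp=0xed
prologue: push r5 -> mem[0xec]=0xdc, sp=0xec
prologue: push r6 -> mem[0xeb]=0x0b, sp=0xeb
body[0] mov  r0, r1 -> r0=0xc5
body[1] mov  r1, r4 -> r1=0xa0
body[2] sub  r4, r6, r1 -> r4=0x6b
body[3] xor  r6, r5, r7 -> r6=0x00
body[4] mov  r5, r7 -> r5=0xdc
body[5] add  r6, r7, #47 -> r6=0x0b
epilogue: pop r6=0x0b, sp=0xec
epilogue: pop r5=0xdc, sp=0xed
epilogue: pop r4=0xa0, sp=0xee
r1 is caller-saved -> body value

REG = 0xa0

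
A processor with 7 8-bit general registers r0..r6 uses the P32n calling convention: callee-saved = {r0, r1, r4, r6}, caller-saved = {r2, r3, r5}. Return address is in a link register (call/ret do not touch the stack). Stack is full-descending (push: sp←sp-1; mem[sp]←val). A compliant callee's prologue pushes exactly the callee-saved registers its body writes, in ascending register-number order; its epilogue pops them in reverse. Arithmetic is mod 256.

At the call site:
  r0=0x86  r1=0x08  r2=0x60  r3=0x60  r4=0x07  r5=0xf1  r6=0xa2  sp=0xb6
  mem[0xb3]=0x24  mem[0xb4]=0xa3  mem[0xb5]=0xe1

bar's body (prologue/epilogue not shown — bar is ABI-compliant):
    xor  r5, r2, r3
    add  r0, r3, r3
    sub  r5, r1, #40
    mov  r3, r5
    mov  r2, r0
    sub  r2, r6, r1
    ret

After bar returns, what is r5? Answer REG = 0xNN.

prologue: push r0 → mem[0xb5]=0x86, sp=0xb5
body[0] xor  r5, r2, r3 → r5=0x00
body[1] add  r0, r3, r3 → r0=0xc0
body[2] sub  r5, r1, #40 → r5=0xe0
body[3] mov  r3, r5 → r3=0xe0
body[4] mov  r2, r0 → r2=0xc0
body[5] sub  r2, r6, r1 → r2=0x9a
epilogue: pop r0=0x86, sp=0xb6
r5 is caller-saved → body value

REG = 0xe0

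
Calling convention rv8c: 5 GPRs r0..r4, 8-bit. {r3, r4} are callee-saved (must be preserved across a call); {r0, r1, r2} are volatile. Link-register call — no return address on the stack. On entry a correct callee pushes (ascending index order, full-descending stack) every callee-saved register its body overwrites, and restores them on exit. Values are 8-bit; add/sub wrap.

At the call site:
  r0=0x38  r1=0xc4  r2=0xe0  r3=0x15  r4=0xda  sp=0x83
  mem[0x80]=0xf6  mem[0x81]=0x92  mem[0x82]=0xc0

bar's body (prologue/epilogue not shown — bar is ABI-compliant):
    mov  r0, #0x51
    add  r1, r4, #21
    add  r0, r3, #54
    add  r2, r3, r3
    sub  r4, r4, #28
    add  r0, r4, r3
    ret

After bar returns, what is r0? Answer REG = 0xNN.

prologue: push r4 → mem[0x82]=0xda, sp=0x82
body[0] mov  r0, #0x51 → r0=0x51
body[1] add  r1, r4, #21 → r1=0xef
body[2] add  r0, r3, #54 → r0=0x4b
body[3] add  r2, r3, r3 → r2=0x2a
body[4] sub  r4, r4, #28 → r4=0xbe
body[5] add  r0, r4, r3 → r0=0xd3
epilogue: pop r4=0xda, sp=0x83
r0 is caller-saved → body value

REG = 0xd3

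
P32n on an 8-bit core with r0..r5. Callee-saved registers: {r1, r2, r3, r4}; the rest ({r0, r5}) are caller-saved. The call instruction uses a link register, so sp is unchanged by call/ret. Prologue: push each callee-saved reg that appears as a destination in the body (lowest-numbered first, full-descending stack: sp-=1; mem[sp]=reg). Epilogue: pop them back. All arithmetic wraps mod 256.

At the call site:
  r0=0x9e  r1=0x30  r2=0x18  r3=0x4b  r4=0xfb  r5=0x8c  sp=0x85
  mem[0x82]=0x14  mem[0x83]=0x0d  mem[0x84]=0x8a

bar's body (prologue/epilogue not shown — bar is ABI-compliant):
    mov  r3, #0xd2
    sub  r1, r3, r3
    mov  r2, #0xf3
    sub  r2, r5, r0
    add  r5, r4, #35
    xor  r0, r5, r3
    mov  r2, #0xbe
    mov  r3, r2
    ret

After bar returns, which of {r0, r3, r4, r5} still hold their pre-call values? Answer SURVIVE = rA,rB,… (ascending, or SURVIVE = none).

prologue: push r1 → mem[0x84]=0x30, sp=0x84
prologue: push r2 → mem[0x83]=0x18, sp=0x83
prologue: push r3 → mem[0x82]=0x4b, sp=0x82
body[0] mov  r3, #0xd2 → r3=0xd2
body[1] sub  r1, r3, r3 → r1=0x00
body[2] mov  r2, #0xf3 → r2=0xf3
body[3] sub  r2, r5, r0 → r2=0xee
body[4] add  r5, r4, #35 → r5=0x1e
body[5] xor  r0, r5, r3 → r0=0xcc
body[6] mov  r2, #0xbe → r2=0xbe
body[7] mov  r3, r2 → r3=0xbe
epilogue: pop r3=0x4b, sp=0x83
epilogue: pop r2=0x18, sp=0x84
epilogue: pop r1=0x30, sp=0x85
r0: caller-saved, written=True
r3: callee-saved, written=True
r4: callee-saved, written=False
r5: caller-saved, written=True

SURVIVE = r3,r4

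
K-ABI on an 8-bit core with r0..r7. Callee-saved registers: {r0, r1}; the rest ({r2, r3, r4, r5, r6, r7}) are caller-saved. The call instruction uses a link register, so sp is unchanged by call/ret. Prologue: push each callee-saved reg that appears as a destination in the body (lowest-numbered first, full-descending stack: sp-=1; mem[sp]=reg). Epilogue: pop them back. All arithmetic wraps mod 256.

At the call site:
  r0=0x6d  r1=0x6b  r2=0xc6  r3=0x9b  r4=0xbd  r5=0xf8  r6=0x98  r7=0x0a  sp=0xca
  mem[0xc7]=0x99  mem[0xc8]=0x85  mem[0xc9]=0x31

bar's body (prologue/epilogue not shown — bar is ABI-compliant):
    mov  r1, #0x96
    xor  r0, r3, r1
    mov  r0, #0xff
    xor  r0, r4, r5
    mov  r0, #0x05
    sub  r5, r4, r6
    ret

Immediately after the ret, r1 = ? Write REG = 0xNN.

REG = 0x6b

prologue: push r0 → mem[0xc9]=0x6d, sp=0xc9
prologue: push r1 → mem[0xc8]=0x6b, sp=0xc8
body[0] mov  r1, #0x96 → r1=0x96
body[1] xor  r0, r3, r1 → r0=0x0d
body[2] mov  r0, #0xff → r0=0xff
body[3] xor  r0, r4, r5 → r0=0x45
body[4] mov  r0, #0x05 → r0=0x05
body[5] sub  r5, r4, r6 → r5=0x25
epilogue: pop r1=0x6b, sp=0xc9
epilogue: pop r0=0x6d, sp=0xca
r1 is callee-saved → restored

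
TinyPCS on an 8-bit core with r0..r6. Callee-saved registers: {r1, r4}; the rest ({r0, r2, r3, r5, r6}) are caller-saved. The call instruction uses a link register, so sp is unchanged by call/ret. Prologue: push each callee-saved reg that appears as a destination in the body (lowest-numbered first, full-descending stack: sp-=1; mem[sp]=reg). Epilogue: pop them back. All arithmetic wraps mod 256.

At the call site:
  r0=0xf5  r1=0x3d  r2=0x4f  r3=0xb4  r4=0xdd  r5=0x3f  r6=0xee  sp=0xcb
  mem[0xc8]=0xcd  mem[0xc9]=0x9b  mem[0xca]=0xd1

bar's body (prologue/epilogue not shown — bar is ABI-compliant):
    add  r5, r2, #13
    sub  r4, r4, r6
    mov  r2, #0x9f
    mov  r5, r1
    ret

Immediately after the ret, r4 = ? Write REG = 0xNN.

REG = 0xdd

prologue: push r4 → mem[0xca]=0xdd, sp=0xca
body[0] add  r5, r2, #13 → r5=0x5c
body[1] sub  r4, r4, r6 → r4=0xef
body[2] mov  r2, #0x9f → r2=0x9f
body[3] mov  r5, r1 → r5=0x3d
epilogue: pop r4=0xdd, sp=0xcb
r4 is callee-saved → restored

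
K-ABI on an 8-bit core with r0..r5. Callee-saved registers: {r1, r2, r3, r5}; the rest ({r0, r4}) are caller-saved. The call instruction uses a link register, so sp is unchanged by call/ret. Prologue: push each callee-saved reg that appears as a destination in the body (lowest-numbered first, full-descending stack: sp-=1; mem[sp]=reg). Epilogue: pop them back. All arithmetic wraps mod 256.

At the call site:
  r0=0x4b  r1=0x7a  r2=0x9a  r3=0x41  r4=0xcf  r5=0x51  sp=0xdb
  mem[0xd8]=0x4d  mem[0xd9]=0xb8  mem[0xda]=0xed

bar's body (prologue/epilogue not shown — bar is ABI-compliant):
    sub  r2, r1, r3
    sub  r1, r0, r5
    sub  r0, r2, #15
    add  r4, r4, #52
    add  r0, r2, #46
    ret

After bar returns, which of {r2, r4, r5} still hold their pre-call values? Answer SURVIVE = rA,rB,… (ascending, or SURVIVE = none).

prologue: push r1 -> mem[0xda]=0x7a, sp=0xda
prologue: push r2 -> mem[0xd9]=0x9a, sp=0xd9
body[0] sub  r2, r1, r3 -> r2=0x39
body[1] sub  r1, r0, r5 -> r1=0xfa
body[2] sub  r0, r2, #15 -> r0=0x2a
body[3] add  r4, r4, #52 -> r4=0x03
body[4] add  r0, r2, #46 -> r0=0x67
epilogue: pop r2=0x9a, sp=0xda
epilogue: pop r1=0x7a, sp=0xdb
r2: callee-saved, written=True
r4: caller-saved, written=True
r5: callee-saved, written=False

SURVIVE = r2,r5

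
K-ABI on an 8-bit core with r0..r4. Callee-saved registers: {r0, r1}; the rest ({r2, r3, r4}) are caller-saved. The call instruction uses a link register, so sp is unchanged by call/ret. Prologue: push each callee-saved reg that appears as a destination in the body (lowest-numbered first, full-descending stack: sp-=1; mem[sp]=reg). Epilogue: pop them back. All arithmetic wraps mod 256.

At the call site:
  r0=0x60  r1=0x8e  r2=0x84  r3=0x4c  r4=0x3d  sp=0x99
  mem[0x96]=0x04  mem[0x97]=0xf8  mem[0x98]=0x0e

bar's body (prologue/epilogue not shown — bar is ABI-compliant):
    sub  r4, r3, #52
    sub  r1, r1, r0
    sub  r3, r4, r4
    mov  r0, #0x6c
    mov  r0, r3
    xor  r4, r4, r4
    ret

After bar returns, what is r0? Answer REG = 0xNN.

prologue: push r0 -> mem[0x98]=0x60, sp=0x98
prologue: push r1 -> mem[0x97]=0x8e, sp=0x97
body[0] sub  r4, r3, #52 -> r4=0x18
body[1] sub  r1, r1, r0 -> r1=0x2e
body[2] sub  r3, r4, r4 -> r3=0x00
body[3] mov  r0, #0x6c -> r0=0x6c
body[4] mov  r0, r3 -> r0=0x00
body[5] xor  r4, r4, r4 -> r4=0x00
epilogue: pop r1=0x8e, sp=0x98
epilogue: pop r0=0x60, sp=0x99
r0 is callee-saved -> restored

REG = 0x60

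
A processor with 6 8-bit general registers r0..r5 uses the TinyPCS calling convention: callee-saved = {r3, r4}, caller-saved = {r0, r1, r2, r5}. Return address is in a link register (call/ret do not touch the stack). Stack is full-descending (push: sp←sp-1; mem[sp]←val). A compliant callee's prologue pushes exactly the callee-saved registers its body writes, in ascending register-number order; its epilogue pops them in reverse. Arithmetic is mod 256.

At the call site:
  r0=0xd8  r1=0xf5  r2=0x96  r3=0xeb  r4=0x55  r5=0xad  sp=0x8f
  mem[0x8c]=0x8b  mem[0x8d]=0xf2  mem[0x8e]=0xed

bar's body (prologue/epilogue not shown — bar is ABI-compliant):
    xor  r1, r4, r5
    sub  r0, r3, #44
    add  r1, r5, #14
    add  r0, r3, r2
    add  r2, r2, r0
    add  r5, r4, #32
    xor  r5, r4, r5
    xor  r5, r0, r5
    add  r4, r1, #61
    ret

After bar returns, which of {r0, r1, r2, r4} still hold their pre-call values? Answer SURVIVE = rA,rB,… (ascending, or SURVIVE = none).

SURVIVE = r4

prologue: push r4 -> mem[0x8e]=0x55, sp=0x8e
body[0] xor  r1, r4, r5 -> r1=0xf8
body[1] sub  r0, r3, #44 -> r0=0xbf
body[2] add  r1, r5, #14 -> r1=0xbb
body[3] add  r0, r3, r2 -> r0=0x81
body[4] add  r2, r2, r0 -> r2=0x17
body[5] add  r5, r4, #32 -> r5=0x75
body[6] xor  r5, r4, r5 -> r5=0x20
body[7] xor  r5, r0, r5 -> r5=0xa1
body[8] add  r4, r1, #61 -> r4=0xf8
epilogue: pop r4=0x55, sp=0x8f
r0: caller-saved, written=True
r1: caller-saved, written=True
r2: caller-saved, written=True
r4: callee-saved, written=True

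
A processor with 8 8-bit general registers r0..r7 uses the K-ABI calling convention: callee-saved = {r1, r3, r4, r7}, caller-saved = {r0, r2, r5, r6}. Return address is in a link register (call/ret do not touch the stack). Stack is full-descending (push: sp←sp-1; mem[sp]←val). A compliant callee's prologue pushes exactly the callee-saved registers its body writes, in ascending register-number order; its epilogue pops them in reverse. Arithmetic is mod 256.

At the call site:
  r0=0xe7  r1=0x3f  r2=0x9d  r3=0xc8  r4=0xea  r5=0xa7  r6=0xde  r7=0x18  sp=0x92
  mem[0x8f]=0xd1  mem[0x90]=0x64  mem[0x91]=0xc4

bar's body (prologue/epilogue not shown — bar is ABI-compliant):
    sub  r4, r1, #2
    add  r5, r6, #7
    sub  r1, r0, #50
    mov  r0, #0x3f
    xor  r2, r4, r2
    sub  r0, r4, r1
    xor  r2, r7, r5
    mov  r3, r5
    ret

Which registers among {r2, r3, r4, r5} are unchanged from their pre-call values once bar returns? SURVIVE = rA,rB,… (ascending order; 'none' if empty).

prologue: push r1 -> mem[0x91]=0x3f, sp=0x91
prologue: push r3 -> mem[0x90]=0xc8, sp=0x90
prologue: push r4 -> mem[0x8f]=0xea, sp=0x8f
body[0] sub  r4, r1, #2 -> r4=0x3d
body[1] add  r5, r6, #7 -> r5=0xe5
body[2] sub  r1, r0, #50 -> r1=0xb5
body[3] mov  r0, #0x3f -> r0=0x3f
body[4] xor  r2, r4, r2 -> r2=0xa0
body[5] sub  r0, r4, r1 -> r0=0x88
body[6] xor  r2, r7, r5 -> r2=0xfd
body[7] mov  r3, r5 -> r3=0xe5
epilogue: pop r4=0xea, sp=0x90
epilogue: pop r3=0xc8, sp=0x91
epilogue: pop r1=0x3f, sp=0x92
r2: caller-saved, written=True
r3: callee-saved, written=True
r4: callee-saved, written=True
r5: caller-saved, written=True

SURVIVE = r3,r4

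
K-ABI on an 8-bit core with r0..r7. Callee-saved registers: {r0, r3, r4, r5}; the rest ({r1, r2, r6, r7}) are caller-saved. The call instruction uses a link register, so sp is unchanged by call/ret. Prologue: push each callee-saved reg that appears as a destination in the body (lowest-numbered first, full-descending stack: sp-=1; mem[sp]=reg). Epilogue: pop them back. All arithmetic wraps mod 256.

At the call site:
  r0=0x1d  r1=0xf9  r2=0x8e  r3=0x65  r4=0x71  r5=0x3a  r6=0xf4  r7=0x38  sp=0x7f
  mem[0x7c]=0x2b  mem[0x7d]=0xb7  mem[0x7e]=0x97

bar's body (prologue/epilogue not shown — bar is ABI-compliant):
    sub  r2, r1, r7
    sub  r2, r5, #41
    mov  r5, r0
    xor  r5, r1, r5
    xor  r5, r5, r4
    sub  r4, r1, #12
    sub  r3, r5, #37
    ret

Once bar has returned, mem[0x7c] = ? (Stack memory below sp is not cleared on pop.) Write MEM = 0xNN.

prologue: push r3 → mem[0x7e]=0x65, sp=0x7e
prologue: push r4 → mem[0x7d]=0x71, sp=0x7d
prologue: push r5 → mem[0x7c]=0x3a, sp=0x7c
body[0] sub  r2, r1, r7 → r2=0xc1
body[1] sub  r2, r5, #41 → r2=0x11
body[2] mov  r5, r0 → r5=0x1d
body[3] xor  r5, r1, r5 → r5=0xe4
body[4] xor  r5, r5, r4 → r5=0x95
body[5] sub  r4, r1, #12 → r4=0xed
body[6] sub  r3, r5, #37 → r3=0x70
epilogue: pop r5=0x3a, sp=0x7d
epilogue: pop r4=0x71, sp=0x7e
epilogue: pop r3=0x65, sp=0x7f
prologue pushed ['r3', 'r4', 'r5'] at ['0x7e', '0x7d', '0x7c']

MEM = 0x3a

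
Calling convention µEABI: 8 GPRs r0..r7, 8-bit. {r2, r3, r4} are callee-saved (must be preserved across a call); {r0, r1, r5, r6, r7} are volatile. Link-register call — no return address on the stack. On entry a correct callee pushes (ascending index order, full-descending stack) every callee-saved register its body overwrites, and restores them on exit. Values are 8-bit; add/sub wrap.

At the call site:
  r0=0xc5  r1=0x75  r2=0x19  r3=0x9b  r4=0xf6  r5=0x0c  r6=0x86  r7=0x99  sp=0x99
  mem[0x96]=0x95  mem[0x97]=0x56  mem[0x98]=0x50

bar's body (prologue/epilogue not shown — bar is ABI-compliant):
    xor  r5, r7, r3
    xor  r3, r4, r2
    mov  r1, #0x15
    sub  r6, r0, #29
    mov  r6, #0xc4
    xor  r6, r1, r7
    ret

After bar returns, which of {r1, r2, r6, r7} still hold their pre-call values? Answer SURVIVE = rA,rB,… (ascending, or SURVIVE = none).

SURVIVE = r2,r7

prologue: push r3 → mem[0x98]=0x9b, sp=0x98
body[0] xor  r5, r7, r3 → r5=0x02
body[1] xor  r3, r4, r2 → r3=0xef
body[2] mov  r1, #0x15 → r1=0x15
body[3] sub  r6, r0, #29 → r6=0xa8
body[4] mov  r6, #0xc4 → r6=0xc4
body[5] xor  r6, r1, r7 → r6=0x8c
epilogue: pop r3=0x9b, sp=0x99
r1: caller-saved, written=True
r2: callee-saved, written=False
r6: caller-saved, written=True
r7: caller-saved, written=False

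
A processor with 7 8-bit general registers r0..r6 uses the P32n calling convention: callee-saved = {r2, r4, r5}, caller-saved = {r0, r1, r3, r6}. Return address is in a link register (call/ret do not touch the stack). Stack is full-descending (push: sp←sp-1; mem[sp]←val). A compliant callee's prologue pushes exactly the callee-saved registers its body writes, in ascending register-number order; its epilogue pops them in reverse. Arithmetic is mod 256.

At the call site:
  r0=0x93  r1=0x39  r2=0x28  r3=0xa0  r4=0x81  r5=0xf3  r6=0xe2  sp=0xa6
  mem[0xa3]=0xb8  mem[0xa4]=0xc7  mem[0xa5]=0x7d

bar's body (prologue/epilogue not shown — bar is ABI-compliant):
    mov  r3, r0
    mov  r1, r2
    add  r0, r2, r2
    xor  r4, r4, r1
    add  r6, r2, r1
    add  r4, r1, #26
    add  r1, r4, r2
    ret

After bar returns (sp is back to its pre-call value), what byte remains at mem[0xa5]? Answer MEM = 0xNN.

MEM = 0x81

prologue: push r4 → mem[0xa5]=0x81, sp=0xa5
body[0] mov  r3, r0 → r3=0x93
body[1] mov  r1, r2 → r1=0x28
body[2] add  r0, r2, r2 → r0=0x50
body[3] xor  r4, r4, r1 → r4=0xa9
body[4] add  r6, r2, r1 → r6=0x50
body[5] add  r4, r1, #26 → r4=0x42
body[6] add  r1, r4, r2 → r1=0x6a
epilogue: pop r4=0x81, sp=0xa6
prologue pushed ['r4'] at ['0xa5']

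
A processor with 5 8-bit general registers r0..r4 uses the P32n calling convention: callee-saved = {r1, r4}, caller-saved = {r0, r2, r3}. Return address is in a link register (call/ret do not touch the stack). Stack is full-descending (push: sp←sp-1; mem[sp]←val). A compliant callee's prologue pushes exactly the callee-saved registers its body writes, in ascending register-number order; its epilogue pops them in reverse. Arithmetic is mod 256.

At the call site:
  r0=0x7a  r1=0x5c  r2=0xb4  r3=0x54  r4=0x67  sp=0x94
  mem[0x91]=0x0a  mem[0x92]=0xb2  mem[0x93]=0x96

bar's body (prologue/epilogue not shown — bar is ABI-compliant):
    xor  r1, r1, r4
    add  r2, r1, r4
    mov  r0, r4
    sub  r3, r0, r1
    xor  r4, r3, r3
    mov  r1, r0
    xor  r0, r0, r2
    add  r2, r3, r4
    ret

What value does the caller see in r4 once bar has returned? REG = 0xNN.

prologue: push r1 → mem[0x93]=0x5c, sp=0x93
prologue: push r4 → mem[0x92]=0x67, sp=0x92
body[0] xor  r1, r1, r4 → r1=0x3b
body[1] add  r2, r1, r4 → r2=0xa2
body[2] mov  r0, r4 → r0=0x67
body[3] sub  r3, r0, r1 → r3=0x2c
body[4] xor  r4, r3, r3 → r4=0x00
body[5] mov  r1, r0 → r1=0x67
body[6] xor  r0, r0, r2 → r0=0xc5
body[7] add  r2, r3, r4 → r2=0x2c
epilogue: pop r4=0x67, sp=0x93
epilogue: pop r1=0x5c, sp=0x94
r4 is callee-saved → restored

REG = 0x67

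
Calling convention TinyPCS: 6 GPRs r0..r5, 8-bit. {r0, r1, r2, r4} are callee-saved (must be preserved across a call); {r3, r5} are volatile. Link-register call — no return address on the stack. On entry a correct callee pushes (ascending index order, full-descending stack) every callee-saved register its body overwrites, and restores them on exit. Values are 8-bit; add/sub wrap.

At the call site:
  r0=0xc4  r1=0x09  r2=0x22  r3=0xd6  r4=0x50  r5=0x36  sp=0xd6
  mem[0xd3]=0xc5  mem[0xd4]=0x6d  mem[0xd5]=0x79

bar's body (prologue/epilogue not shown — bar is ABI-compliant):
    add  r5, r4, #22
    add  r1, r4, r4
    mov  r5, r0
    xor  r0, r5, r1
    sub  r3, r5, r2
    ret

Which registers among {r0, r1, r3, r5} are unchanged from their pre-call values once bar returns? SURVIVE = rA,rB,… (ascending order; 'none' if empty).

prologue: push r0 → mem[0xd5]=0xc4, sp=0xd5
prologue: push r1 → mem[0xd4]=0x09, sp=0xd4
body[0] add  r5, r4, #22 → r5=0x66
body[1] add  r1, r4, r4 → r1=0xa0
body[2] mov  r5, r0 → r5=0xc4
body[3] xor  r0, r5, r1 → r0=0x64
body[4] sub  r3, r5, r2 → r3=0xa2
epilogue: pop r1=0x09, sp=0xd5
epilogue: pop r0=0xc4, sp=0xd6
r0: callee-saved, written=True
r1: callee-saved, written=True
r3: caller-saved, written=True
r5: caller-saved, written=True

SURVIVE = r0,r1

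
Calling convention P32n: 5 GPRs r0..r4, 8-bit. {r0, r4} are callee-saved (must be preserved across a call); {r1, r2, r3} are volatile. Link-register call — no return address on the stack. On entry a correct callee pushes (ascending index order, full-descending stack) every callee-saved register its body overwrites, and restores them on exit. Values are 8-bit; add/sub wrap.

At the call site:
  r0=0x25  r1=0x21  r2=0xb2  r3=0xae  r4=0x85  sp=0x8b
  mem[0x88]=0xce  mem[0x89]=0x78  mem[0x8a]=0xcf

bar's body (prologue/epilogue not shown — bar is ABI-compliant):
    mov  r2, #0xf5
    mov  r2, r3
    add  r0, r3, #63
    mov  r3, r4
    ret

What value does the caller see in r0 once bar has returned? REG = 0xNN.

REG = 0x25

prologue: push r0 -> mem[0x8a]=0x25, sp=0x8a
body[0] mov  r2, #0xf5 -> r2=0xf5
body[1] mov  r2, r3 -> r2=0xae
body[2] add  r0, r3, #63 -> r0=0xed
body[3] mov  r3, r4 -> r3=0x85
epilogue: pop r0=0x25, sp=0x8b
r0 is callee-saved -> restored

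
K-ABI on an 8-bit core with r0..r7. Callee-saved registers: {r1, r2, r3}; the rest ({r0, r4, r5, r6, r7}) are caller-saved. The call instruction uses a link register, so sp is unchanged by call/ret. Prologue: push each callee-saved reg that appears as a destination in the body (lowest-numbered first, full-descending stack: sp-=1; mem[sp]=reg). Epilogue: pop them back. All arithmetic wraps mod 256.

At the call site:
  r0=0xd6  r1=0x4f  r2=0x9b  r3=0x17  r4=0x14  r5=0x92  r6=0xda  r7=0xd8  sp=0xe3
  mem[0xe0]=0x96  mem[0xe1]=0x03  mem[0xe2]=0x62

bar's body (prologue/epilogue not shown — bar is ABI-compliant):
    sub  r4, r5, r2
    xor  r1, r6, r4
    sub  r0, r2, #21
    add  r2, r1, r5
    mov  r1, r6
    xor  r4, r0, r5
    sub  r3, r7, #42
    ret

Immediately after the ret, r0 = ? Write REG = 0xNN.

REG = 0x86

prologue: push r1 → mem[0xe2]=0x4f, sp=0xe2
prologue: push r2 → mem[0xe1]=0x9b, sp=0xe1
prologue: push r3 → mem[0xe0]=0x17, sp=0xe0
body[0] sub  r4, r5, r2 → r4=0xf7
body[1] xor  r1, r6, r4 → r1=0x2d
body[2] sub  r0, r2, #21 → r0=0x86
body[3] add  r2, r1, r5 → r2=0xbf
body[4] mov  r1, r6 → r1=0xda
body[5] xor  r4, r0, r5 → r4=0x14
body[6] sub  r3, r7, #42 → r3=0xae
epilogue: pop r3=0x17, sp=0xe1
epilogue: pop r2=0x9b, sp=0xe2
epilogue: pop r1=0x4f, sp=0xe3
r0 is caller-saved → body value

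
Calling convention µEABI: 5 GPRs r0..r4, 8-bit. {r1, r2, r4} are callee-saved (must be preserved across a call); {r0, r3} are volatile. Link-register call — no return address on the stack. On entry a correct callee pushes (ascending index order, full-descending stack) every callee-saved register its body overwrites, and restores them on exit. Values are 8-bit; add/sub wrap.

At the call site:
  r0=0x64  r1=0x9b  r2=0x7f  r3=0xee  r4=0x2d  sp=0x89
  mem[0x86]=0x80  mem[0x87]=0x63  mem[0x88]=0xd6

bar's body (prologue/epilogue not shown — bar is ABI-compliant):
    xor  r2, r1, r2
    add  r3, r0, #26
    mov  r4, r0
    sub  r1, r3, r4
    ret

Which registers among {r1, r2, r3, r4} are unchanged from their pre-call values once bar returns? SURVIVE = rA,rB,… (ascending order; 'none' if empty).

SURVIVE = r1,r2,r4

prologue: push r1 -> mem[0x88]=0x9b, sp=0x88
prologue: push r2 -> mem[0x87]=0x7f, sp=0x87
prologue: push r4 -> mem[0x86]=0x2d, sp=0x86
body[0] xor  r2, r1, r2 -> r2=0xe4
body[1] add  r3, r0, #26 -> r3=0x7e
body[2] mov  r4, r0 -> r4=0x64
body[3] sub  r1, r3, r4 -> r1=0x1a
epilogue: pop r4=0x2d, sp=0x87
epilogue: pop r2=0x7f, sp=0x88
epilogue: pop r1=0x9b, sp=0x89
r1: callee-saved, written=True
r2: callee-saved, written=True
r3: caller-saved, written=True
r4: callee-saved, written=True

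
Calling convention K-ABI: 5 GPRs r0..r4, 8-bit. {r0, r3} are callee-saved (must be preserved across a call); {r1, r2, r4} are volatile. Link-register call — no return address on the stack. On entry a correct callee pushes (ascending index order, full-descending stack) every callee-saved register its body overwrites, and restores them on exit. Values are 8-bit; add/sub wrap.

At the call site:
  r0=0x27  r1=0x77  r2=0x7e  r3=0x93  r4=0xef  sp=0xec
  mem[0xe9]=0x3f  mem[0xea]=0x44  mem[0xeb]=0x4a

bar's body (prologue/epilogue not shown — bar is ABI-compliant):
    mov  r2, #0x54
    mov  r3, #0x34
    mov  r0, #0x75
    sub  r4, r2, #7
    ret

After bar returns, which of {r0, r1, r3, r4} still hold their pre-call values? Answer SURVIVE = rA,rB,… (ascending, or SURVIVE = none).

SURVIVE = r0,r1,r3

prologue: push r0 → mem[0xeb]=0x27, sp=0xeb
prologue: push r3 → mem[0xea]=0x93, sp=0xea
body[0] mov  r2, #0x54 → r2=0x54
body[1] mov  r3, #0x34 → r3=0x34
body[2] mov  r0, #0x75 → r0=0x75
body[3] sub  r4, r2, #7 → r4=0x4d
epilogue: pop r3=0x93, sp=0xeb
epilogue: pop r0=0x27, sp=0xec
r0: callee-saved, written=True
r1: caller-saved, written=False
r3: callee-saved, written=True
r4: caller-saved, written=True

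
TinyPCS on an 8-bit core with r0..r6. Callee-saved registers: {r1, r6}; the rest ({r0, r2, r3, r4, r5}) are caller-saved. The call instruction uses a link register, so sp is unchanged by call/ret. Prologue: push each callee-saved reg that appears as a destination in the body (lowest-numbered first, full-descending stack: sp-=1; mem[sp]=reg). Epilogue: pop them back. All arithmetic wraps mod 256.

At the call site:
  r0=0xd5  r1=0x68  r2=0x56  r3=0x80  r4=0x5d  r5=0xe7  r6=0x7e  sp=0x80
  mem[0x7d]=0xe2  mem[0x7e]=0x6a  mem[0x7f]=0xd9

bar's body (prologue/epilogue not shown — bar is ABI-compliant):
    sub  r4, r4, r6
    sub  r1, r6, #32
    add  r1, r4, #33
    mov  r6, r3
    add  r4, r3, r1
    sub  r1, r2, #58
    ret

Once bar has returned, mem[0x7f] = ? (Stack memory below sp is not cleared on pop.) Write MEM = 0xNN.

MEM = 0x68

prologue: push r1 → mem[0x7f]=0x68, sp=0x7f
prologue: push r6 → mem[0x7e]=0x7e, sp=0x7e
body[0] sub  r4, r4, r6 → r4=0xdf
body[1] sub  r1, r6, #32 → r1=0x5e
body[2] add  r1, r4, #33 → r1=0x00
body[3] mov  r6, r3 → r6=0x80
body[4] add  r4, r3, r1 → r4=0x80
body[5] sub  r1, r2, #58 → r1=0x1c
epilogue: pop r6=0x7e, sp=0x7f
epilogue: pop r1=0x68, sp=0x80
prologue pushed ['r1', 'r6'] at ['0x7f', '0x7e']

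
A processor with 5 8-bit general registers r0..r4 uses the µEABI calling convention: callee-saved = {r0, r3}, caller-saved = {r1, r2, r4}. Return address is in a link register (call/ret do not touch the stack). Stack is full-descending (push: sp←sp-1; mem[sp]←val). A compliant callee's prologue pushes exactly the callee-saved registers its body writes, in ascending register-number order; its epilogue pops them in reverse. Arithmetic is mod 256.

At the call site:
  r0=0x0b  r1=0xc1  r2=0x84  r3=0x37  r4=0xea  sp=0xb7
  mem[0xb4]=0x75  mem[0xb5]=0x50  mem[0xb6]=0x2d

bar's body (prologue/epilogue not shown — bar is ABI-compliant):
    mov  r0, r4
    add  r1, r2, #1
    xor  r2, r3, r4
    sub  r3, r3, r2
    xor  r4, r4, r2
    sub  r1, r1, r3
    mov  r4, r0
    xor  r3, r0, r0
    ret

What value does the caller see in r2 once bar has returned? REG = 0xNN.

REG = 0xdd

prologue: push r0 -> mem[0xb6]=0x0b, sp=0xb6
prologue: push r3 -> mem[0xb5]=0x37, sp=0xb5
body[0] mov  r0, r4 -> r0=0xea
body[1] add  r1, r2, #1 -> r1=0x85
body[2] xor  r2, r3, r4 -> r2=0xdd
body[3] sub  r3, r3, r2 -> r3=0x5a
body[4] xor  r4, r4, r2 -> r4=0x37
body[5] sub  r1, r1, r3 -> r1=0x2b
body[6] mov  r4, r0 -> r4=0xea
body[7] xor  r3, r0, r0 -> r3=0x00
epilogue: pop r3=0x37, sp=0xb6
epilogue: pop r0=0x0b, sp=0xb7
r2 is caller-saved -> body value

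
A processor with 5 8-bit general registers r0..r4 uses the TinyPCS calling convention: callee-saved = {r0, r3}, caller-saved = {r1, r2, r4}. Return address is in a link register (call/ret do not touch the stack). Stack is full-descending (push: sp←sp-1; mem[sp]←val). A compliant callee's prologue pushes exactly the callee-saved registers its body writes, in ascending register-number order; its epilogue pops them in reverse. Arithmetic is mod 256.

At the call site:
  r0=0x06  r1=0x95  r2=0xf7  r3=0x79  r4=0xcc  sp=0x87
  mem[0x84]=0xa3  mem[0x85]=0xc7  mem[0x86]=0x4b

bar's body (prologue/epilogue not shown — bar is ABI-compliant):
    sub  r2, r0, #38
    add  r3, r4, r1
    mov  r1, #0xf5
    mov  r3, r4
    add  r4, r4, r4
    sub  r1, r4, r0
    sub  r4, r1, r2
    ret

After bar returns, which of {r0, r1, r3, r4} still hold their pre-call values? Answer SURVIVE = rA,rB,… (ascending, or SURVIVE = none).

prologue: push r3 -> mem[0x86]=0x79, sp=0x86
body[0] sub  r2, r0, #38 -> r2=0xe0
body[1] add  r3, r4, r1 -> r3=0x61
body[2] mov  r1, #0xf5 -> r1=0xf5
body[3] mov  r3, r4 -> r3=0xcc
body[4] add  r4, r4, r4 -> r4=0x98
body[5] sub  r1, r4, r0 -> r1=0x92
body[6] sub  r4, r1, r2 -> r4=0xb2
epilogue: pop r3=0x79, sp=0x87
r0: callee-saved, written=False
r1: caller-saved, written=True
r3: callee-saved, written=True
r4: caller-saved, written=True

SURVIVE = r0,r3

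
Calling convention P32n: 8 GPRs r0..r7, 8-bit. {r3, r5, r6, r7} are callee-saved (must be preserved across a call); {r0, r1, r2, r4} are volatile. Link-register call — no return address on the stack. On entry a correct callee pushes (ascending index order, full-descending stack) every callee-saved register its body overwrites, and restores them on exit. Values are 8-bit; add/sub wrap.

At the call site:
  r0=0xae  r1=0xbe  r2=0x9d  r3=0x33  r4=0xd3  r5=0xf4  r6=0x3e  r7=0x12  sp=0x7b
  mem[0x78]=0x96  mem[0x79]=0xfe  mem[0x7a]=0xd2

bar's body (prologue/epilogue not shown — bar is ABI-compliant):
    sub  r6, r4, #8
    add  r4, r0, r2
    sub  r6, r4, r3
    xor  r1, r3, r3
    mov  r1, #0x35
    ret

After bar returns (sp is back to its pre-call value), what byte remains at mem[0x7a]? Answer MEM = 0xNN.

prologue: push r6 -> mem[0x7a]=0x3e, sp=0x7a
body[0] sub  r6, r4, #8 -> r6=0xcb
body[1] add  r4, r0, r2 -> r4=0x4b
body[2] sub  r6, r4, r3 -> r6=0x18
body[3] xor  r1, r3, r3 -> r1=0x00
body[4] mov  r1, #0x35 -> r1=0x35
epilogue: pop r6=0x3e, sp=0x7b
prologue pushed ['r6'] at ['0x7a']

MEM = 0x3e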